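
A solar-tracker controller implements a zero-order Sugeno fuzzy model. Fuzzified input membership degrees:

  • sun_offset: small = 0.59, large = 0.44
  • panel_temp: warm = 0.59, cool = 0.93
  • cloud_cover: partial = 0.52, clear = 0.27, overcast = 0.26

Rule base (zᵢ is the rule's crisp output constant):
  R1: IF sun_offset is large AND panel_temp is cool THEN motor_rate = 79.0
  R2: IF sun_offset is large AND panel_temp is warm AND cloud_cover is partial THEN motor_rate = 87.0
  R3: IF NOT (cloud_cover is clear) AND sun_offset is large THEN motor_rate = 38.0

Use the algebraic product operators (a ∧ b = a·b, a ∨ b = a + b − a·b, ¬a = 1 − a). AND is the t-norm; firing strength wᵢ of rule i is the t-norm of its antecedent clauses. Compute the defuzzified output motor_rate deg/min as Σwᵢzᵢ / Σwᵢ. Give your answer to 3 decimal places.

R1 (z=79.0): large=0.44, cool=0.93; AND[a·b] → w = 0.4092
R2 (z=87.0): large=0.44, warm=0.59, partial=0.52; AND[a·b] → w = 0.1350
R3 (z=38.0): ¬clear=1−0.27=0.73, large=0.44; AND[a·b] → w = 0.3212
Weighted average = (0.4092·79.0 + 0.1350·87.0 + 0.3212·38.0) / (0.4092 + 0.1350 + 0.3212)
  = 56.2767 / 0.8654 = 65.030

65.030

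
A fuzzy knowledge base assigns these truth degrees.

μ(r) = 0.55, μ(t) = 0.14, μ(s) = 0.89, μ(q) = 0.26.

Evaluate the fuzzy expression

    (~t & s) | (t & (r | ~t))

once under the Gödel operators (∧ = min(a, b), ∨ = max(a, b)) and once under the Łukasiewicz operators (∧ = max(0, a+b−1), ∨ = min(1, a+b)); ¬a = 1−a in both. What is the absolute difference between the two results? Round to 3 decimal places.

Under Gödel:
  ~t = 1 − 0.14 = 0.86
  ~t & s = min(a, b) on (0.86, 0.89) = 0.86
  ~t = 1 − 0.14 = 0.86
  r | ~t = max(a, b) on (0.55, 0.86) = 0.86
  t & (r | ~t) = min(a, b) on (0.14, 0.86) = 0.14
  (~t & s) | (t & (r | ~t)) = max(a, b) on (0.86, 0.14) = 0.86
  → value = 0.8600
Under Łukasiewicz:
  ~t = 1 − 0.14 = 0.86
  ~t & s = max(0, a+b−1) on (0.86, 0.89) = 0.75
  ~t = 1 − 0.14 = 0.86
  r | ~t = min(1, a+b) on (0.55, 0.86) = 1.00
  t & (r | ~t) = max(0, a+b−1) on (0.14, 1.00) = 0.14
  (~t & s) | (t & (r | ~t)) = min(1, a+b) on (0.75, 0.14) = 0.89
  → value = 0.8900
|0.8600 − 0.8900| = 0.030

0.030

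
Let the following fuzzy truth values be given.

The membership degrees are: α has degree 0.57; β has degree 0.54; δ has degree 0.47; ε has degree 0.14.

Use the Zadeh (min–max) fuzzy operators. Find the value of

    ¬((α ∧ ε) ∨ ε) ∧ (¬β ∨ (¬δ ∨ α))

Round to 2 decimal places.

α ∧ ε = min(a, b) on (0.57, 0.14) = 0.14
(α ∧ ε) ∨ ε = max(a, b) on (0.14, 0.14) = 0.14
¬((α ∧ ε) ∨ ε) = 1 − 0.14 = 0.86
¬β = 1 − 0.54 = 0.46
¬δ = 1 − 0.47 = 0.53
¬δ ∨ α = max(a, b) on (0.53, 0.57) = 0.57
¬β ∨ (¬δ ∨ α) = max(a, b) on (0.46, 0.57) = 0.57
¬((α ∧ ε) ∨ ε) ∧ (¬β ∨ (¬δ ∨ α)) = min(a, b) on (0.86, 0.57) = 0.57

0.57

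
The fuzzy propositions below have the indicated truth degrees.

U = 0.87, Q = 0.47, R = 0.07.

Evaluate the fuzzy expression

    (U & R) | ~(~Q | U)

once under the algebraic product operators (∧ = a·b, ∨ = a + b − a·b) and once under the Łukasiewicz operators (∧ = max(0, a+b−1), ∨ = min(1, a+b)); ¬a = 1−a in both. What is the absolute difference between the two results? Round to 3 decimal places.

Under algebraic product:
  U & R = a·b on (0.8700, 0.0700) = 0.0609
  ~Q = 1 − 0.4700 = 0.5300
  ~Q | U = a + b − a·b on (0.5300, 0.8700) = 0.9389
  ~(~Q | U) = 1 − 0.9389 = 0.0611
  (U & R) | ~(~Q | U) = a + b − a·b on (0.0609, 0.0611) = 0.1183
  → value = 0.1183
Under Łukasiewicz:
  U & R = max(0, a+b−1) on (0.87, 0.07) = 0.00
  ~Q = 1 − 0.47 = 0.53
  ~Q | U = min(1, a+b) on (0.53, 0.87) = 1.00
  ~(~Q | U) = 1 − 1.00 = 0.00
  (U & R) | ~(~Q | U) = min(1, a+b) on (0.00, 0.00) = 0.00
  → value = 0.0000
|0.1183 − 0.0000| = 0.118

0.118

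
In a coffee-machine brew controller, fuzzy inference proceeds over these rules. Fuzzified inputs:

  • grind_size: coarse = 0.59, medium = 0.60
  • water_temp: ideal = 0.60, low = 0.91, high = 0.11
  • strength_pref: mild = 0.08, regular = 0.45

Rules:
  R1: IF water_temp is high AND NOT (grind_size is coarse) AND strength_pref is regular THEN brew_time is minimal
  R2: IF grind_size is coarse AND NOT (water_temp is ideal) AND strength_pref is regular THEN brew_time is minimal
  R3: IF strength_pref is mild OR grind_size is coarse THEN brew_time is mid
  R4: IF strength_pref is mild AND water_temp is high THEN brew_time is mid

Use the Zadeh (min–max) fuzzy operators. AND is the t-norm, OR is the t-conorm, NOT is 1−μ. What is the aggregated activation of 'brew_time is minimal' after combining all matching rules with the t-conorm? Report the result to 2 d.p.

0.40

R1: high=0.11, ¬coarse=1−0.59=0.41, regular=0.45; AND[min(a, b)] → w = 0.11
R2: coarse=0.59, ¬ideal=1−0.60=0.40, regular=0.45; AND[min(a, b)] → w = 0.40
R3: mild=0.08, coarse=0.59; OR[max(a, b)] → w = 0.59
R4: mild=0.08, high=0.11; AND[min(a, b)] → w = 0.08
Rules with consequent 'minimal': {R1, R2} → strengths 0.11, 0.40
Aggregate via t-conorm [max(a, b)]: 0.40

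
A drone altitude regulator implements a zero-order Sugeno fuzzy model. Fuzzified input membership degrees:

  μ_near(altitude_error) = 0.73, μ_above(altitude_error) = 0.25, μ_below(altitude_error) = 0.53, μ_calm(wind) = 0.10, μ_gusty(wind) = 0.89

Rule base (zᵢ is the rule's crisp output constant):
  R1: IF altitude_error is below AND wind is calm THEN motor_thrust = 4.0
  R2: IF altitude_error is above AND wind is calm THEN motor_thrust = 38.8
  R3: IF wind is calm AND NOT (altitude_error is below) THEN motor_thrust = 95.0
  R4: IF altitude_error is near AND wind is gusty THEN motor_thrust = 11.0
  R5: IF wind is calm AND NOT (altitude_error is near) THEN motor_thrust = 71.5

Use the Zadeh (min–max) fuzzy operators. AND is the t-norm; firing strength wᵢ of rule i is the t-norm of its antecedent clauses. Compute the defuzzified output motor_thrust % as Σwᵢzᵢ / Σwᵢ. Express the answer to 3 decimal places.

25.628

R1 (z=4.0): below=0.53, calm=0.10; AND[min(a, b)] → w = 0.10
R2 (z=38.8): above=0.25, calm=0.10; AND[min(a, b)] → w = 0.10
R3 (z=95.0): calm=0.10, ¬below=1−0.53=0.47; AND[min(a, b)] → w = 0.10
R4 (z=11.0): near=0.73, gusty=0.89; AND[min(a, b)] → w = 0.73
R5 (z=71.5): calm=0.10, ¬near=1−0.73=0.27; AND[min(a, b)] → w = 0.10
Weighted average = (0.10·4.0 + 0.10·38.8 + 0.10·95.0 + 0.73·11.0 + 0.10·71.5) / (0.10 + 0.10 + 0.10 + 0.73 + 0.10)
  = 28.9600 / 1.1300 = 25.628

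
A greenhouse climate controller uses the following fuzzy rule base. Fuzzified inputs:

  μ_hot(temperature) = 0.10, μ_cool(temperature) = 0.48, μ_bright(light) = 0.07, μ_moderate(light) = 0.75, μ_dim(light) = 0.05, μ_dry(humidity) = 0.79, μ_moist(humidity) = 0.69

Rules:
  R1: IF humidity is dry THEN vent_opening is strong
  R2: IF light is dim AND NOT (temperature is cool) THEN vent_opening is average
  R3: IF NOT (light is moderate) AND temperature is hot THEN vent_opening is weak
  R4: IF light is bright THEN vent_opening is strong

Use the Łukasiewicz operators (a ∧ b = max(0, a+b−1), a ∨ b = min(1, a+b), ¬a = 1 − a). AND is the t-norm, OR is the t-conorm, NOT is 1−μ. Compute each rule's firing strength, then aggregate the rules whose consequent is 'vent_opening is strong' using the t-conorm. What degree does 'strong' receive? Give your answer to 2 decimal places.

R1: dry=0.79 → w = 0.79
R2: dim=0.05, ¬cool=1−0.48=0.52; AND[max(0, a+b−1)] → w = 0.00
R3: ¬moderate=1−0.75=0.25, hot=0.10; AND[max(0, a+b−1)] → w = 0.00
R4: bright=0.07 → w = 0.07
Rules with consequent 'strong': {R1, R4} → strengths 0.79, 0.07
Aggregate via t-conorm [min(1, a+b)]: 0.86

0.86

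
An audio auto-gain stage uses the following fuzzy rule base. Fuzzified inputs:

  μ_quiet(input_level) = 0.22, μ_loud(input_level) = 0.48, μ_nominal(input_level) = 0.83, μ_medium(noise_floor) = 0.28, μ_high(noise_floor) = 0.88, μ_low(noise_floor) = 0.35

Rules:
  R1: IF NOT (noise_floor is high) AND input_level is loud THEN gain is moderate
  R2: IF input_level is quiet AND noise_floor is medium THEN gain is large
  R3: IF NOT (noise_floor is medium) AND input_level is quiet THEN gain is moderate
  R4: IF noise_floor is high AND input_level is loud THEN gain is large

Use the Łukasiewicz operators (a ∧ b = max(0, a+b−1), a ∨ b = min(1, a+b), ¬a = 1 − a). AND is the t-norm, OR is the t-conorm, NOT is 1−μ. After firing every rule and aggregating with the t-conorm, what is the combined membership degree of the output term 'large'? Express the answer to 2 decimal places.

R1: ¬high=1−0.88=0.12, loud=0.48; AND[max(0, a+b−1)] → w = 0.00
R2: quiet=0.22, medium=0.28; AND[max(0, a+b−1)] → w = 0.00
R3: ¬medium=1−0.28=0.72, quiet=0.22; AND[max(0, a+b−1)] → w = 0.00
R4: high=0.88, loud=0.48; AND[max(0, a+b−1)] → w = 0.36
Rules with consequent 'large': {R2, R4} → strengths 0.00, 0.36
Aggregate via t-conorm [min(1, a+b)]: 0.36

0.36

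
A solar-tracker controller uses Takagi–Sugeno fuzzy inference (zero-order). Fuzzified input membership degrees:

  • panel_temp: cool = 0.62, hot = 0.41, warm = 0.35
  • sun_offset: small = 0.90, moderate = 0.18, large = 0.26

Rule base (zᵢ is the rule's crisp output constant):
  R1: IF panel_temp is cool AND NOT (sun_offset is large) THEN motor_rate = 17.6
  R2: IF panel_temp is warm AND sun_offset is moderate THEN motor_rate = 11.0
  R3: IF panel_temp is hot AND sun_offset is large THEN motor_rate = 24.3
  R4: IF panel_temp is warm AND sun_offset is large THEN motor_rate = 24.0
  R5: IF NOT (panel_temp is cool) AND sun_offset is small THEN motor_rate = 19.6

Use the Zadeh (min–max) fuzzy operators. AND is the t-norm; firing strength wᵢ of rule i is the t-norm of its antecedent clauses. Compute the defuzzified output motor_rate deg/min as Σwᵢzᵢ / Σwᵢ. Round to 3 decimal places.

R1 (z=17.6): cool=0.62, ¬large=1−0.26=0.74; AND[min(a, b)] → w = 0.62
R2 (z=11.0): warm=0.35, moderate=0.18; AND[min(a, b)] → w = 0.18
R3 (z=24.3): hot=0.41, large=0.26; AND[min(a, b)] → w = 0.26
R4 (z=24.0): warm=0.35, large=0.26; AND[min(a, b)] → w = 0.26
R5 (z=19.6): ¬cool=1−0.62=0.38, small=0.90; AND[min(a, b)] → w = 0.38
Weighted average = (0.62·17.6 + 0.18·11.0 + 0.26·24.3 + 0.26·24.0 + 0.38·19.6) / (0.62 + 0.18 + 0.26 + 0.26 + 0.38)
  = 32.8980 / 1.7000 = 19.352

19.352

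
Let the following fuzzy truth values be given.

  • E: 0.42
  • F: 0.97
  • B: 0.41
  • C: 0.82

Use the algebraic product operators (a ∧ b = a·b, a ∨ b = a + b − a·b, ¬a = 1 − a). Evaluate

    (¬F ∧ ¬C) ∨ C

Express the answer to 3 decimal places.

¬F = 1 − 0.9700 = 0.0300
¬C = 1 − 0.8200 = 0.1800
¬F ∧ ¬C = a·b on (0.0300, 0.1800) = 0.0054
(¬F ∧ ¬C) ∨ C = a + b − a·b on (0.0054, 0.8200) = 0.8210

0.821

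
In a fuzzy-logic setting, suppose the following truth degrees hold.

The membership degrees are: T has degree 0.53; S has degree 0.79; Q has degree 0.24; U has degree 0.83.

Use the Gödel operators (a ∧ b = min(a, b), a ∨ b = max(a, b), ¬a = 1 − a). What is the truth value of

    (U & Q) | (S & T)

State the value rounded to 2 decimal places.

0.53

U & Q = min(a, b) on (0.83, 0.24) = 0.24
S & T = min(a, b) on (0.79, 0.53) = 0.53
(U & Q) | (S & T) = max(a, b) on (0.24, 0.53) = 0.53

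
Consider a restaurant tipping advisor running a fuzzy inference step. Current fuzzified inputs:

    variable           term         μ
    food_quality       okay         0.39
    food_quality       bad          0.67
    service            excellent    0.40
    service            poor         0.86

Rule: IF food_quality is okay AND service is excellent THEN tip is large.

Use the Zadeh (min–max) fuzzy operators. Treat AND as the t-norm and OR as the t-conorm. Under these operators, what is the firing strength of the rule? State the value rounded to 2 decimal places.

0.39

firing strength: okay=0.39, excellent=0.40; AND[min(a, b)] → w = 0.39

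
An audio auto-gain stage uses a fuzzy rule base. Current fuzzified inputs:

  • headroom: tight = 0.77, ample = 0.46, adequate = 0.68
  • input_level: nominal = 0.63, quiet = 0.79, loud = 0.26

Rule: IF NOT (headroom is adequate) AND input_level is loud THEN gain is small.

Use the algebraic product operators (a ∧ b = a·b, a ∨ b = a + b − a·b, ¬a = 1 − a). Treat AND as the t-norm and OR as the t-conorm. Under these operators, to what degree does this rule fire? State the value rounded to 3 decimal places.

0.083

firing strength: ¬adequate=1−0.68=0.32, loud=0.26; AND[a·b] → w = 0.0832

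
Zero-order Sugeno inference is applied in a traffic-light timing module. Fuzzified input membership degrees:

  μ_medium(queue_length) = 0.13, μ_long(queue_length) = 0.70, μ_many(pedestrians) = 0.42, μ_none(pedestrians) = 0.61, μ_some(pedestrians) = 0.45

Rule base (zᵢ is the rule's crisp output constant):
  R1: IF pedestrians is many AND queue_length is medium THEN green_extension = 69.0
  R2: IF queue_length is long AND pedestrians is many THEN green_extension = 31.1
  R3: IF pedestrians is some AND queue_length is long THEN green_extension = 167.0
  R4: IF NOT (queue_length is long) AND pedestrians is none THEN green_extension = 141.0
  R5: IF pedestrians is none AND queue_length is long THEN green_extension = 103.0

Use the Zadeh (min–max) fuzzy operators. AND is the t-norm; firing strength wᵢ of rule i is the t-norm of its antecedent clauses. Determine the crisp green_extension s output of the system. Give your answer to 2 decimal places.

R1 (z=69.0): many=0.42, medium=0.13; AND[min(a, b)] → w = 0.13
R2 (z=31.1): long=0.70, many=0.42; AND[min(a, b)] → w = 0.42
R3 (z=167.0): some=0.45, long=0.70; AND[min(a, b)] → w = 0.45
R4 (z=141.0): ¬long=1−0.70=0.30, none=0.61; AND[min(a, b)] → w = 0.30
R5 (z=103.0): none=0.61, long=0.70; AND[min(a, b)] → w = 0.61
Weighted average = (0.13·69.0 + 0.42·31.1 + 0.45·167.0 + 0.30·141.0 + 0.61·103.0) / (0.13 + 0.42 + 0.45 + 0.30 + 0.61)
  = 202.3120 / 1.9100 = 105.92

105.92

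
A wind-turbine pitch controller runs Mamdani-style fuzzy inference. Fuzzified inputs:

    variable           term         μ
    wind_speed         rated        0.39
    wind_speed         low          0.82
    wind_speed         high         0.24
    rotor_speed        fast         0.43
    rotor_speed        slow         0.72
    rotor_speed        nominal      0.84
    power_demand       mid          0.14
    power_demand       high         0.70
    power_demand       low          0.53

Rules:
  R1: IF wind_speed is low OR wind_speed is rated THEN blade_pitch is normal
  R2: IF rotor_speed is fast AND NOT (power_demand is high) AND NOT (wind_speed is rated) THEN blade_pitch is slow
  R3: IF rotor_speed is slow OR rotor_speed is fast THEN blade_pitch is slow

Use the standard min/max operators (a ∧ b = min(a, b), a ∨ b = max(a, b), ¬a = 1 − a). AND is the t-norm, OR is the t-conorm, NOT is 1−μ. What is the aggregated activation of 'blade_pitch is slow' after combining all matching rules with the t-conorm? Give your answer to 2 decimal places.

R1: low=0.82, rated=0.39; OR[max(a, b)] → w = 0.82
R2: fast=0.43, ¬high=1−0.70=0.30, ¬rated=1−0.39=0.61; AND[min(a, b)] → w = 0.30
R3: slow=0.72, fast=0.43; OR[max(a, b)] → w = 0.72
Rules with consequent 'slow': {R2, R3} → strengths 0.30, 0.72
Aggregate via t-conorm [max(a, b)]: 0.72

0.72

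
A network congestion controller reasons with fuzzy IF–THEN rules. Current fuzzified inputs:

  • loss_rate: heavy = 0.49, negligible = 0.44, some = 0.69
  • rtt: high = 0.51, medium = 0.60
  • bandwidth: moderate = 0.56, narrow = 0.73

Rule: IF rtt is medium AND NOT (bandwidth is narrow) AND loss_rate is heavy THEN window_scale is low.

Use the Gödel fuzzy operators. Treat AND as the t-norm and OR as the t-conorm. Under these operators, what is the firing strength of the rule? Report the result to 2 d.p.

firing strength: medium=0.60, ¬narrow=1−0.73=0.27, heavy=0.49; AND[min(a, b)] → w = 0.27

0.27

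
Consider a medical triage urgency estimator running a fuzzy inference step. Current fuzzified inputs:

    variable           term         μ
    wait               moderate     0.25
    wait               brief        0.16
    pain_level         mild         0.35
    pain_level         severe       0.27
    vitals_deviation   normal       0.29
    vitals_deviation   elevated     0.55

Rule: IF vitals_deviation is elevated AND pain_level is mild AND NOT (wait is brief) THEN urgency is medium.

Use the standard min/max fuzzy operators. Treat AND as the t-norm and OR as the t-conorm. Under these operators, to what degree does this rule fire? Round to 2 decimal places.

0.35

firing strength: elevated=0.55, mild=0.35, ¬brief=1−0.16=0.84; AND[min(a, b)] → w = 0.35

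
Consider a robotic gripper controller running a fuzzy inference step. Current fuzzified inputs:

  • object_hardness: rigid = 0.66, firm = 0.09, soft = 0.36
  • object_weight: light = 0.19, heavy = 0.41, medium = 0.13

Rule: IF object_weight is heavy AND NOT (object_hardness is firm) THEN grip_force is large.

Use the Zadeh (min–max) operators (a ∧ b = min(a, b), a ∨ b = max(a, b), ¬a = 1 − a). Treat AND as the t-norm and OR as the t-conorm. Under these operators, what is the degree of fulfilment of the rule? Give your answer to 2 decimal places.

0.41

firing strength: heavy=0.41, ¬firm=1−0.09=0.91; AND[min(a, b)] → w = 0.41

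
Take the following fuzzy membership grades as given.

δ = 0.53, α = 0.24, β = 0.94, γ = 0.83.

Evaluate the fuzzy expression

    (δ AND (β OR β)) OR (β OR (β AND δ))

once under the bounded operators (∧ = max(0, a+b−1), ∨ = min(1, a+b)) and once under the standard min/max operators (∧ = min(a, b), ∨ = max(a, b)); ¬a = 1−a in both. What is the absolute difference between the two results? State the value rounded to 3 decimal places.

Under bounded:
  β OR β = min(1, a+b) on (0.94, 0.94) = 1.00
  δ AND (β OR β) = max(0, a+b−1) on (0.53, 1.00) = 0.53
  β AND δ = max(0, a+b−1) on (0.94, 0.53) = 0.47
  β OR (β AND δ) = min(1, a+b) on (0.94, 0.47) = 1.00
  (δ AND (β OR β)) OR (β OR (β AND δ)) = min(1, a+b) on (0.53, 1.00) = 1.00
  → value = 1.0000
Under standard min/max:
  β OR β = max(a, b) on (0.94, 0.94) = 0.94
  δ AND (β OR β) = min(a, b) on (0.53, 0.94) = 0.53
  β AND δ = min(a, b) on (0.94, 0.53) = 0.53
  β OR (β AND δ) = max(a, b) on (0.94, 0.53) = 0.94
  (δ AND (β OR β)) OR (β OR (β AND δ)) = max(a, b) on (0.53, 0.94) = 0.94
  → value = 0.9400
|1.0000 − 0.9400| = 0.060

0.060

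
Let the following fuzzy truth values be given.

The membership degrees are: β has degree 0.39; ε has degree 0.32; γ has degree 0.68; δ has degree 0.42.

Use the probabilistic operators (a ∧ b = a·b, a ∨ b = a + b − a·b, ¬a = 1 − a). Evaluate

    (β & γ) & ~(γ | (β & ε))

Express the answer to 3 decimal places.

β & γ = a·b on (0.3900, 0.6800) = 0.2652
β & ε = a·b on (0.3900, 0.3200) = 0.1248
γ | (β & ε) = a + b − a·b on (0.6800, 0.1248) = 0.7199
~(γ | (β & ε)) = 1 − 0.7199 = 0.2801
(β & γ) & ~(γ | (β & ε)) = a·b on (0.2652, 0.2801) = 0.0743

0.074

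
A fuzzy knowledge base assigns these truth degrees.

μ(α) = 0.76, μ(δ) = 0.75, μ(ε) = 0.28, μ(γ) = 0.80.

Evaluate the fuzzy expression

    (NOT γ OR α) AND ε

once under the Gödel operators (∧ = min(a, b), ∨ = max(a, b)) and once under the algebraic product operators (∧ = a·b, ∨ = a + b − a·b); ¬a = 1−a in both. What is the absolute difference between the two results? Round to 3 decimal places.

0.054

Under Gödel:
  NOT γ = 1 − 0.80 = 0.20
  NOT γ OR α = max(a, b) on (0.20, 0.76) = 0.76
  (NOT γ OR α) AND ε = min(a, b) on (0.76, 0.28) = 0.28
  → value = 0.2800
Under algebraic product:
  NOT γ = 1 − 0.8000 = 0.2000
  NOT γ OR α = a + b − a·b on (0.2000, 0.7600) = 0.8080
  (NOT γ OR α) AND ε = a·b on (0.8080, 0.2800) = 0.2262
  → value = 0.2262
|0.2800 − 0.2262| = 0.054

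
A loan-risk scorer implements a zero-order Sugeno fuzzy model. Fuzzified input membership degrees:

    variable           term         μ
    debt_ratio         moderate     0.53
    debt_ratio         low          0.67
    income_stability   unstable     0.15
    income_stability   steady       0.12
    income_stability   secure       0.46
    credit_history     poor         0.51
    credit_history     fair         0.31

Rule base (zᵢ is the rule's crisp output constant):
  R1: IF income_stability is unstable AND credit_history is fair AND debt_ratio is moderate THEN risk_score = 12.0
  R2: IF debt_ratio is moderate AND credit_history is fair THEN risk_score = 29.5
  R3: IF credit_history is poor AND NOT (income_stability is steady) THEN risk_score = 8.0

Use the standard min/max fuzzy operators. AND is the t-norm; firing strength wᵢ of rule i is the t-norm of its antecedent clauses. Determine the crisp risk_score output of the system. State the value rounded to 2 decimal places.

15.49

R1 (z=12.0): unstable=0.15, fair=0.31, moderate=0.53; AND[min(a, b)] → w = 0.15
R2 (z=29.5): moderate=0.53, fair=0.31; AND[min(a, b)] → w = 0.31
R3 (z=8.0): poor=0.51, ¬steady=1−0.12=0.88; AND[min(a, b)] → w = 0.51
Weighted average = (0.15·12.0 + 0.31·29.5 + 0.51·8.0) / (0.15 + 0.31 + 0.51)
  = 15.0250 / 0.9700 = 15.49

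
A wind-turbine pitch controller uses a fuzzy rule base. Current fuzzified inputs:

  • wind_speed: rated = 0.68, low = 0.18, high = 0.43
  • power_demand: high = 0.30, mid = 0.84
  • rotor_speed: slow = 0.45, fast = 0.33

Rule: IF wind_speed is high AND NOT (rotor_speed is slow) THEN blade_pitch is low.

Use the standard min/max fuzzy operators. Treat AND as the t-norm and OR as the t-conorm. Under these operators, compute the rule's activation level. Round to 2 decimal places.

firing strength: high=0.43, ¬slow=1−0.45=0.55; AND[min(a, b)] → w = 0.43

0.43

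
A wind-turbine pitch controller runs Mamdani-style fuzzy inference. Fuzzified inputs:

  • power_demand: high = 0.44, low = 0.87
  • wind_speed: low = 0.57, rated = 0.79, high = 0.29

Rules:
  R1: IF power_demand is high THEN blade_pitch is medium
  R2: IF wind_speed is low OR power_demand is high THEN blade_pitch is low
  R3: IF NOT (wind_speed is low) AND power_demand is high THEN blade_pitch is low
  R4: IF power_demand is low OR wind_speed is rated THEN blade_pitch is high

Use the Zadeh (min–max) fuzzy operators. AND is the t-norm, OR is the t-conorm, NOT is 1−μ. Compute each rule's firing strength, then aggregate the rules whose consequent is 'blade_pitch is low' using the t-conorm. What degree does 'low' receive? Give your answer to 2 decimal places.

R1: high=0.44 → w = 0.44
R2: low=0.57, high=0.44; OR[max(a, b)] → w = 0.57
R3: ¬low=1−0.57=0.43, high=0.44; AND[min(a, b)] → w = 0.43
R4: low=0.87, rated=0.79; OR[max(a, b)] → w = 0.87
Rules with consequent 'low': {R2, R3} → strengths 0.57, 0.43
Aggregate via t-conorm [max(a, b)]: 0.57

0.57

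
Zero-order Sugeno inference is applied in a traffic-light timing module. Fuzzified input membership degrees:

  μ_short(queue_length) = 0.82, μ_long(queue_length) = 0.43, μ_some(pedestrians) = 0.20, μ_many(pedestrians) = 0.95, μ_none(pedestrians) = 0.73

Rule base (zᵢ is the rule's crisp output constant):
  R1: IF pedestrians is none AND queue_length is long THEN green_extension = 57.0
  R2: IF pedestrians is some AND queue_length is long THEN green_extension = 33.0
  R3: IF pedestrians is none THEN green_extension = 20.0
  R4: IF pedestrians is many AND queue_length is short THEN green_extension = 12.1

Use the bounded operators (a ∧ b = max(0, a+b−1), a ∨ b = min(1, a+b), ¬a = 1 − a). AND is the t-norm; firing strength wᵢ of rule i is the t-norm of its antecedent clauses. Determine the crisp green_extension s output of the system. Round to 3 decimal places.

19.902

R1 (z=57.0): none=0.73, long=0.43; AND[max(0, a+b−1)] → w = 0.16
R2 (z=33.0): some=0.20, long=0.43; AND[max(0, a+b−1)] → w = 0.00
R3 (z=20.0): none=0.73 → w = 0.73
R4 (z=12.1): many=0.95, short=0.82; AND[max(0, a+b−1)] → w = 0.77
Weighted average = (0.16·57.0 + 0.00·33.0 + 0.73·20.0 + 0.77·12.1) / (0.16 + 0.00 + 0.73 + 0.77)
  = 33.0370 / 1.6600 = 19.902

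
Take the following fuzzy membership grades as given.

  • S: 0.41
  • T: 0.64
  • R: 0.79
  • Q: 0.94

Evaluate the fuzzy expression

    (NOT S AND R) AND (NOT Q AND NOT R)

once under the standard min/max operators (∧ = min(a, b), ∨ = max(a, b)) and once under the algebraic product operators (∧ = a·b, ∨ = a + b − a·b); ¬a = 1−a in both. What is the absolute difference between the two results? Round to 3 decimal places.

0.054

Under standard min/max:
  NOT S = 1 − 0.41 = 0.59
  NOT S AND R = min(a, b) on (0.59, 0.79) = 0.59
  NOT Q = 1 − 0.94 = 0.06
  NOT R = 1 − 0.79 = 0.21
  NOT Q AND NOT R = min(a, b) on (0.06, 0.21) = 0.06
  (NOT S AND R) AND (NOT Q AND NOT R) = min(a, b) on (0.59, 0.06) = 0.06
  → value = 0.0600
Under algebraic product:
  NOT S = 1 − 0.4100 = 0.5900
  NOT S AND R = a·b on (0.5900, 0.7900) = 0.4661
  NOT Q = 1 − 0.9400 = 0.0600
  NOT R = 1 − 0.7900 = 0.2100
  NOT Q AND NOT R = a·b on (0.0600, 0.2100) = 0.0126
  (NOT S AND R) AND (NOT Q AND NOT R) = a·b on (0.4661, 0.0126) = 0.0059
  → value = 0.0059
|0.0600 − 0.0059| = 0.054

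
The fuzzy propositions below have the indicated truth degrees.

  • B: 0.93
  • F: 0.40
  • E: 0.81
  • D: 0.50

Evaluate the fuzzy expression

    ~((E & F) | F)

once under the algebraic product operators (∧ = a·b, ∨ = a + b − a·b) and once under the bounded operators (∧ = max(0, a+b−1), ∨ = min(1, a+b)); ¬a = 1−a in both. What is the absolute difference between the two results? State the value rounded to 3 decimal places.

0.016

Under algebraic product:
  E & F = a·b on (0.8100, 0.4000) = 0.3240
  (E & F) | F = a + b − a·b on (0.3240, 0.4000) = 0.5944
  ~((E & F) | F) = 1 − 0.5944 = 0.4056
  → value = 0.4056
Under bounded:
  E & F = max(0, a+b−1) on (0.81, 0.40) = 0.21
  (E & F) | F = min(1, a+b) on (0.21, 0.40) = 0.61
  ~((E & F) | F) = 1 − 0.61 = 0.39
  → value = 0.3900
|0.4056 − 0.3900| = 0.016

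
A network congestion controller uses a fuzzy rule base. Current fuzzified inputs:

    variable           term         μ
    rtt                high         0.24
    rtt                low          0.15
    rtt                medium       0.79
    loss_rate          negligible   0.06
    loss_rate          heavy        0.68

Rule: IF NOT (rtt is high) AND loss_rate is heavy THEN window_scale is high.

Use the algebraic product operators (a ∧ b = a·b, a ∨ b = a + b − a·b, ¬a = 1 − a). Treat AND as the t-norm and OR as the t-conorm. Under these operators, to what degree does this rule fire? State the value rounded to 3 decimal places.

0.517

firing strength: ¬high=1−0.24=0.76, heavy=0.68; AND[a·b] → w = 0.5168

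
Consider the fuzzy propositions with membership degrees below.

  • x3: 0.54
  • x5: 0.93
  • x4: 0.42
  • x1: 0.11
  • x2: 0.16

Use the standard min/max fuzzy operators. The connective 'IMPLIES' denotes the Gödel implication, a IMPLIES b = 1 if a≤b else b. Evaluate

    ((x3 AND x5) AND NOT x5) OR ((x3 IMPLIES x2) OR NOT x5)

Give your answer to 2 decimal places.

x3 AND x5 = min(a, b) on (0.54, 0.93) = 0.54
NOT x5 = 1 − 0.93 = 0.07
(x3 AND x5) AND NOT x5 = min(a, b) on (0.54, 0.07) = 0.07
x3 IMPLIES x2  [Gödel: 1 if a≤b else b] with a=0.54, b=0.16 → 0.16
NOT x5 = 1 − 0.93 = 0.07
(x3 IMPLIES x2) OR NOT x5 = max(a, b) on (0.16, 0.07) = 0.16
((x3 AND x5) AND NOT x5) OR ((x3 IMPLIES x2) OR NOT x5) = max(a, b) on (0.07, 0.16) = 0.16

0.16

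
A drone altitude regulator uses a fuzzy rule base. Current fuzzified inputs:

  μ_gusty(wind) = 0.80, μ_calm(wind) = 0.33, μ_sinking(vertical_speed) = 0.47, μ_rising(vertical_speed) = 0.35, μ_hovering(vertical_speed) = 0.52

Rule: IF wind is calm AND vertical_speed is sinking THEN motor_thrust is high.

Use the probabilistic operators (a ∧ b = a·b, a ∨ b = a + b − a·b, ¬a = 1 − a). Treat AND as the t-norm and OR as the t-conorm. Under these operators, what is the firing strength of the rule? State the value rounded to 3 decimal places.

firing strength: calm=0.33, sinking=0.47; AND[a·b] → w = 0.1551

0.155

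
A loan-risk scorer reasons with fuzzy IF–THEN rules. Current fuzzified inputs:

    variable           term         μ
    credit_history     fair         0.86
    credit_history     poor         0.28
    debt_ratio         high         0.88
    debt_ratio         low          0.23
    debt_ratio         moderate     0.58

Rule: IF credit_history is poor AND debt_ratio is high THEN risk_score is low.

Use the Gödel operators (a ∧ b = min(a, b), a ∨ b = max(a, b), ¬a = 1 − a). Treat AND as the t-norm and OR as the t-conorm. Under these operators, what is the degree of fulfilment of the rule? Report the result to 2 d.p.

0.28

firing strength: poor=0.28, high=0.88; AND[min(a, b)] → w = 0.28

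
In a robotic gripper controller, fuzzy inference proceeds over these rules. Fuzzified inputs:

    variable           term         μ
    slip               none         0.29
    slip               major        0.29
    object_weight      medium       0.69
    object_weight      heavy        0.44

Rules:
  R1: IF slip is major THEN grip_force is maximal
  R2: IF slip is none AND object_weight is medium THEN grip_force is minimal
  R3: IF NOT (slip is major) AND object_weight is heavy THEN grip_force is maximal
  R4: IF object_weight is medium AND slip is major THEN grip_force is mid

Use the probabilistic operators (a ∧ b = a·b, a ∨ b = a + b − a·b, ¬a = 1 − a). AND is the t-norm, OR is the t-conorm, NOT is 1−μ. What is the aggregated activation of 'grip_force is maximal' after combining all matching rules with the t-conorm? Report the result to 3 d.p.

0.512

R1: major=0.29 → w = 0.2900
R2: none=0.29, medium=0.69; AND[a·b] → w = 0.2001
R3: ¬major=1−0.29=0.71, heavy=0.44; AND[a·b] → w = 0.3124
R4: medium=0.69, major=0.29; AND[a·b] → w = 0.2001
Rules with consequent 'maximal': {R1, R3} → strengths 0.2900, 0.3124
Aggregate via t-conorm [a + b − a·b]: 0.5118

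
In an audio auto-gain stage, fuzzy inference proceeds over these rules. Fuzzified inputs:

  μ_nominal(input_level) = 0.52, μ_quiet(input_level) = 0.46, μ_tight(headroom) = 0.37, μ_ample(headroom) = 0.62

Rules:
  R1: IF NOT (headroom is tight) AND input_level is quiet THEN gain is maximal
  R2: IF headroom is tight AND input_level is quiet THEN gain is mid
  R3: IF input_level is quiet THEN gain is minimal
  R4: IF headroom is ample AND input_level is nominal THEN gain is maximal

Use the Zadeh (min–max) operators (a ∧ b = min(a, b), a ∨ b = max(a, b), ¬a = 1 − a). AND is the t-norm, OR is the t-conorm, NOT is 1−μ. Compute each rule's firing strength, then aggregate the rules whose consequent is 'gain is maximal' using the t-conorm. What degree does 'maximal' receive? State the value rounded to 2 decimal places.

0.52

R1: ¬tight=1−0.37=0.63, quiet=0.46; AND[min(a, b)] → w = 0.46
R2: tight=0.37, quiet=0.46; AND[min(a, b)] → w = 0.37
R3: quiet=0.46 → w = 0.46
R4: ample=0.62, nominal=0.52; AND[min(a, b)] → w = 0.52
Rules with consequent 'maximal': {R1, R4} → strengths 0.46, 0.52
Aggregate via t-conorm [max(a, b)]: 0.52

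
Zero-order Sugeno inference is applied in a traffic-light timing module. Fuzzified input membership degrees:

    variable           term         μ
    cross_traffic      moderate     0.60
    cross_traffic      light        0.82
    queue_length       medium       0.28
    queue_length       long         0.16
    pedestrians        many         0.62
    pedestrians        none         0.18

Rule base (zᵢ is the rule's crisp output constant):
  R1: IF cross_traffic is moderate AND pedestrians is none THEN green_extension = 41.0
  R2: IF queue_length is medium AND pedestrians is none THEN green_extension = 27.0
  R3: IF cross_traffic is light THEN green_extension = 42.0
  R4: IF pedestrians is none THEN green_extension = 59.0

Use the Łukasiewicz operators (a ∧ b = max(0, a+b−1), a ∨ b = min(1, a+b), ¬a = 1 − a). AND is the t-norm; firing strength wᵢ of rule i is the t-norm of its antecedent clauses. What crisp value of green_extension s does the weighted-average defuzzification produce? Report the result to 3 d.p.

45.060

R1 (z=41.0): moderate=0.60, none=0.18; AND[max(0, a+b−1)] → w = 0.00
R2 (z=27.0): medium=0.28, none=0.18; AND[max(0, a+b−1)] → w = 0.00
R3 (z=42.0): light=0.82 → w = 0.82
R4 (z=59.0): none=0.18 → w = 0.18
Weighted average = (0.00·41.0 + 0.00·27.0 + 0.82·42.0 + 0.18·59.0) / (0.00 + 0.00 + 0.82 + 0.18)
  = 45.0600 / 1.0000 = 45.060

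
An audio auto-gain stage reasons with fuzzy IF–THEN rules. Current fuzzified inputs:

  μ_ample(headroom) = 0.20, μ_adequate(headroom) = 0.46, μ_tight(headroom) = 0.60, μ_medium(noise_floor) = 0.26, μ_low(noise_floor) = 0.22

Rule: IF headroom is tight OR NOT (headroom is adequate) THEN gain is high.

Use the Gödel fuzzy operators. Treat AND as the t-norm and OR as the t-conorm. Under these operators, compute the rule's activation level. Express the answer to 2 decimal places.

0.60

firing strength: tight=0.60, ¬adequate=1−0.46=0.54; OR[max(a, b)] → w = 0.60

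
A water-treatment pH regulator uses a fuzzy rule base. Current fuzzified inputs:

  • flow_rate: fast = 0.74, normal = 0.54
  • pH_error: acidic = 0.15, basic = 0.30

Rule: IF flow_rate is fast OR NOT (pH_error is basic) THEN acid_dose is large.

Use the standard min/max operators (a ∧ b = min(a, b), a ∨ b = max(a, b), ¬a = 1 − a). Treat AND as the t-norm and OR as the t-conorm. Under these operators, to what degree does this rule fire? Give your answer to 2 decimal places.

firing strength: fast=0.74, ¬basic=1−0.30=0.70; OR[max(a, b)] → w = 0.74

0.74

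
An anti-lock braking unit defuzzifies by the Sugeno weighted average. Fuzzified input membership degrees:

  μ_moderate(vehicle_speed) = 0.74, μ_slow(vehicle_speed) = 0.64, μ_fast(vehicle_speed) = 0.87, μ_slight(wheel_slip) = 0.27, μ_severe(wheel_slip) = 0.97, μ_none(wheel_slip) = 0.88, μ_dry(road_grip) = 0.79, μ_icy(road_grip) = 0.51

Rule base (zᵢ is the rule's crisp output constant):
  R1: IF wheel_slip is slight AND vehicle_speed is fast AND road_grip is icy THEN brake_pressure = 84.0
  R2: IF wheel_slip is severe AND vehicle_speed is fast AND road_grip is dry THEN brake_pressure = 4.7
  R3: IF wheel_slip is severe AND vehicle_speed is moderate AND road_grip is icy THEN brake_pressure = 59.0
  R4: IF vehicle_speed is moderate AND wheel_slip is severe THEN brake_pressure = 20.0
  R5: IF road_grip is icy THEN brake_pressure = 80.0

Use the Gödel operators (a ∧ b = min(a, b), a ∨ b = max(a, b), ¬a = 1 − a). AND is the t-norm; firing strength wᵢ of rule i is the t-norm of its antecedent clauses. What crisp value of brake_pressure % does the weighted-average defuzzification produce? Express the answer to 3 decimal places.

39.746

R1 (z=84.0): slight=0.27, fast=0.87, icy=0.51; AND[min(a, b)] → w = 0.27
R2 (z=4.7): severe=0.97, fast=0.87, dry=0.79; AND[min(a, b)] → w = 0.79
R3 (z=59.0): severe=0.97, moderate=0.74, icy=0.51; AND[min(a, b)] → w = 0.51
R4 (z=20.0): moderate=0.74, severe=0.97; AND[min(a, b)] → w = 0.74
R5 (z=80.0): icy=0.51 → w = 0.51
Weighted average = (0.27·84.0 + 0.79·4.7 + 0.51·59.0 + 0.74·20.0 + 0.51·80.0) / (0.27 + 0.79 + 0.51 + 0.74 + 0.51)
  = 112.0830 / 2.8200 = 39.746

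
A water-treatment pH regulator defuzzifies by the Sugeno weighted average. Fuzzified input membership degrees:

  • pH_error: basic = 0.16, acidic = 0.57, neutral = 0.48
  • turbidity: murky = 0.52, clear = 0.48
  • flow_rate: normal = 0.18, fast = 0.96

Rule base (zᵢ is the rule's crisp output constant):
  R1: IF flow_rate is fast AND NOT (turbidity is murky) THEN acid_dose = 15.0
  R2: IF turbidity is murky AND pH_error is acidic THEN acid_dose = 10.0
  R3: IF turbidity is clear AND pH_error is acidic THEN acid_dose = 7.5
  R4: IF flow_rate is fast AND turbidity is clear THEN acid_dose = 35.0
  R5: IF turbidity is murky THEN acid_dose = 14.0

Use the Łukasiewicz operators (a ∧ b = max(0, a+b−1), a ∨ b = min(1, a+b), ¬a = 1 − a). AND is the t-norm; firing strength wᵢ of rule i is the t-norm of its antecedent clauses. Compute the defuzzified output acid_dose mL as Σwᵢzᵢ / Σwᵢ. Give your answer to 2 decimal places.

R1 (z=15.0): fast=0.96, ¬murky=1−0.52=0.48; AND[max(0, a+b−1)] → w = 0.44
R2 (z=10.0): murky=0.52, acidic=0.57; AND[max(0, a+b−1)] → w = 0.09
R3 (z=7.5): clear=0.48, acidic=0.57; AND[max(0, a+b−1)] → w = 0.05
R4 (z=35.0): fast=0.96, clear=0.48; AND[max(0, a+b−1)] → w = 0.44
R5 (z=14.0): murky=0.52 → w = 0.52
Weighted average = (0.44·15.0 + 0.09·10.0 + 0.05·7.5 + 0.44·35.0 + 0.52·14.0) / (0.44 + 0.09 + 0.05 + 0.44 + 0.52)
  = 30.5550 / 1.5400 = 19.84

19.84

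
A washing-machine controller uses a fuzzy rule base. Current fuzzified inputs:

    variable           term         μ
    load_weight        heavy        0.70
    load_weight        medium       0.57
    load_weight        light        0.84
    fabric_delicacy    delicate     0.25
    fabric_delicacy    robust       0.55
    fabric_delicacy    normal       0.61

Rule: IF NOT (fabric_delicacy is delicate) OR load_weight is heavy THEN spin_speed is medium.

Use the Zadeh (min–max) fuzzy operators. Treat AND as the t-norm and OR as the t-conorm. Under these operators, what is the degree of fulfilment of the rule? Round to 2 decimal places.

firing strength: ¬delicate=1−0.25=0.75, heavy=0.70; OR[max(a, b)] → w = 0.75

0.75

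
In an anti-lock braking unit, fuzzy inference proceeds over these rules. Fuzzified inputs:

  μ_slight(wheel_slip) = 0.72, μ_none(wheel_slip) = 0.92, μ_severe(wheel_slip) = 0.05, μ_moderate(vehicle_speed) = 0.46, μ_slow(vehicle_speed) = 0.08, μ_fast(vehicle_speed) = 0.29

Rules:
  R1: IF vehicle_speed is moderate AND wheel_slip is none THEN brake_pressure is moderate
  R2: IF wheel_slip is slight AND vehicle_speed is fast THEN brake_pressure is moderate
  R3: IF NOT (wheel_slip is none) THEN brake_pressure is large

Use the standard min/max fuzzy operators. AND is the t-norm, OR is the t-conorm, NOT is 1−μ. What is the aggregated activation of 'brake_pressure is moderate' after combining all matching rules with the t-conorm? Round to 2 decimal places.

0.46

R1: moderate=0.46, none=0.92; AND[min(a, b)] → w = 0.46
R2: slight=0.72, fast=0.29; AND[min(a, b)] → w = 0.29
R3: ¬none=1−0.92=0.08 → w = 0.08
Rules with consequent 'moderate': {R1, R2} → strengths 0.46, 0.29
Aggregate via t-conorm [max(a, b)]: 0.46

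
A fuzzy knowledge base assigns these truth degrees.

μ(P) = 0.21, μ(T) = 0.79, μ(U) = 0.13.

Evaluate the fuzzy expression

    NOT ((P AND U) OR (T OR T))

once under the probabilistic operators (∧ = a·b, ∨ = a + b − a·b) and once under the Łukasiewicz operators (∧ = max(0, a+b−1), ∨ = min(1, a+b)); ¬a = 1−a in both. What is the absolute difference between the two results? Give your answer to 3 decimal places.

Under probabilistic:
  P AND U = a·b on (0.2100, 0.1300) = 0.0273
  T OR T = a + b − a·b on (0.7900, 0.7900) = 0.9559
  (P AND U) OR (T OR T) = a + b − a·b on (0.0273, 0.9559) = 0.9571
  NOT ((P AND U) OR (T OR T)) = 1 − 0.9571 = 0.0429
  → value = 0.0429
Under Łukasiewicz:
  P AND U = max(0, a+b−1) on (0.21, 0.13) = 0.00
  T OR T = min(1, a+b) on (0.79, 0.79) = 1.00
  (P AND U) OR (T OR T) = min(1, a+b) on (0.00, 1.00) = 1.00
  NOT ((P AND U) OR (T OR T)) = 1 − 1.00 = 0.00
  → value = 0.0000
|0.0429 − 0.0000| = 0.043

0.043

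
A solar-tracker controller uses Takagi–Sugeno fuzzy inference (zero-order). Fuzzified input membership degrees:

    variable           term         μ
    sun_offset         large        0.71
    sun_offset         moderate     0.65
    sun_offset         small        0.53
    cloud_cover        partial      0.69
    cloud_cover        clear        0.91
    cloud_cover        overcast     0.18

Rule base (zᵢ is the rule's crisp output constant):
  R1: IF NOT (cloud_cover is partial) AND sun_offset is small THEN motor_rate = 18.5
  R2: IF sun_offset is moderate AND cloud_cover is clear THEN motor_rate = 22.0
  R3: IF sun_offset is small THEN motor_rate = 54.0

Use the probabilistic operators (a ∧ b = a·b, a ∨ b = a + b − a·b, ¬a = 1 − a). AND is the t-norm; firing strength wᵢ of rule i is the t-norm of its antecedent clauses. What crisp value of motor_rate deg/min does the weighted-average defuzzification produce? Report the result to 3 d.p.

R1 (z=18.5): ¬partial=1−0.69=0.31, small=0.53; AND[a·b] → w = 0.1643
R2 (z=22.0): moderate=0.65, clear=0.91; AND[a·b] → w = 0.5915
R3 (z=54.0): small=0.53 → w = 0.5300
Weighted average = (0.1643·18.5 + 0.5915·22.0 + 0.5300·54.0) / (0.1643 + 0.5915 + 0.5300)
  = 44.6726 / 1.2858 = 34.743

34.743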